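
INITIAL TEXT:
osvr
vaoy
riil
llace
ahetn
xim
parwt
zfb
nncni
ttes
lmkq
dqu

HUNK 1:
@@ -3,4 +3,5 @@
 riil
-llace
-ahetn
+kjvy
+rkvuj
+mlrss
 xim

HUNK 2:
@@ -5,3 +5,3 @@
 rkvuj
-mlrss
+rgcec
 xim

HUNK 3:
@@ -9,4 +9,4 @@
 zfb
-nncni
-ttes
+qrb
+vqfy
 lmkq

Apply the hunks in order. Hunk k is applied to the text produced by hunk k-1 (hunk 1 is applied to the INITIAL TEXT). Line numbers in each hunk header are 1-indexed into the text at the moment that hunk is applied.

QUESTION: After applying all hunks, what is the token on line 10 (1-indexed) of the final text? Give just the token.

Answer: qrb

Derivation:
Hunk 1: at line 3 remove [llace,ahetn] add [kjvy,rkvuj,mlrss] -> 13 lines: osvr vaoy riil kjvy rkvuj mlrss xim parwt zfb nncni ttes lmkq dqu
Hunk 2: at line 5 remove [mlrss] add [rgcec] -> 13 lines: osvr vaoy riil kjvy rkvuj rgcec xim parwt zfb nncni ttes lmkq dqu
Hunk 3: at line 9 remove [nncni,ttes] add [qrb,vqfy] -> 13 lines: osvr vaoy riil kjvy rkvuj rgcec xim parwt zfb qrb vqfy lmkq dqu
Final line 10: qrb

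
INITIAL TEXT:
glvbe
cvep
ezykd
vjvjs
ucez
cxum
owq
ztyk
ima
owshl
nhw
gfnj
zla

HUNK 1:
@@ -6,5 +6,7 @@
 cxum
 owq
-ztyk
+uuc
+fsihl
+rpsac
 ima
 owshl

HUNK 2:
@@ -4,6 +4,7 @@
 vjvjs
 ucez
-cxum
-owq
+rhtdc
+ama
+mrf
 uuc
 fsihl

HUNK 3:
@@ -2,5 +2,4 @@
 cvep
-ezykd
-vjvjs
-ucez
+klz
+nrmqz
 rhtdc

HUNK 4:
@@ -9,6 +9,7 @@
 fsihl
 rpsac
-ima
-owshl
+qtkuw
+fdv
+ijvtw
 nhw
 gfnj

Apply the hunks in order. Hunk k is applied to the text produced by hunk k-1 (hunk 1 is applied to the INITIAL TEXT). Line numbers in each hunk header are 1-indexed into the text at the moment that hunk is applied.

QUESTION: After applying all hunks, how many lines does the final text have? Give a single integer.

Hunk 1: at line 6 remove [ztyk] add [uuc,fsihl,rpsac] -> 15 lines: glvbe cvep ezykd vjvjs ucez cxum owq uuc fsihl rpsac ima owshl nhw gfnj zla
Hunk 2: at line 4 remove [cxum,owq] add [rhtdc,ama,mrf] -> 16 lines: glvbe cvep ezykd vjvjs ucez rhtdc ama mrf uuc fsihl rpsac ima owshl nhw gfnj zla
Hunk 3: at line 2 remove [ezykd,vjvjs,ucez] add [klz,nrmqz] -> 15 lines: glvbe cvep klz nrmqz rhtdc ama mrf uuc fsihl rpsac ima owshl nhw gfnj zla
Hunk 4: at line 9 remove [ima,owshl] add [qtkuw,fdv,ijvtw] -> 16 lines: glvbe cvep klz nrmqz rhtdc ama mrf uuc fsihl rpsac qtkuw fdv ijvtw nhw gfnj zla
Final line count: 16

Answer: 16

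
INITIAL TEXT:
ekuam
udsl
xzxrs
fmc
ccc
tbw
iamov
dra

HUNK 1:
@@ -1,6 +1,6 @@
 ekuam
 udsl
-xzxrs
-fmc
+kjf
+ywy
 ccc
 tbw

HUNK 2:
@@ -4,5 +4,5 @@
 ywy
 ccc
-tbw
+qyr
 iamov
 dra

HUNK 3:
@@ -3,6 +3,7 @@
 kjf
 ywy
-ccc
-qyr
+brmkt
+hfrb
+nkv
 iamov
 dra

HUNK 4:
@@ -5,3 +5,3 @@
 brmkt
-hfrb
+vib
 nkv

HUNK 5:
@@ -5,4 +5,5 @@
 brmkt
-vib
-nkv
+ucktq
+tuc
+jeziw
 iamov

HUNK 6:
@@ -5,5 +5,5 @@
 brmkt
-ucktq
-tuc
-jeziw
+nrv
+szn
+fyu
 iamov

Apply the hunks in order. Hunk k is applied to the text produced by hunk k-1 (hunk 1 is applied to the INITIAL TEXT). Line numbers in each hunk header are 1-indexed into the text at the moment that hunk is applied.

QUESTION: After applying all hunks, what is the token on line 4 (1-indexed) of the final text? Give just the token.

Hunk 1: at line 1 remove [xzxrs,fmc] add [kjf,ywy] -> 8 lines: ekuam udsl kjf ywy ccc tbw iamov dra
Hunk 2: at line 4 remove [tbw] add [qyr] -> 8 lines: ekuam udsl kjf ywy ccc qyr iamov dra
Hunk 3: at line 3 remove [ccc,qyr] add [brmkt,hfrb,nkv] -> 9 lines: ekuam udsl kjf ywy brmkt hfrb nkv iamov dra
Hunk 4: at line 5 remove [hfrb] add [vib] -> 9 lines: ekuam udsl kjf ywy brmkt vib nkv iamov dra
Hunk 5: at line 5 remove [vib,nkv] add [ucktq,tuc,jeziw] -> 10 lines: ekuam udsl kjf ywy brmkt ucktq tuc jeziw iamov dra
Hunk 6: at line 5 remove [ucktq,tuc,jeziw] add [nrv,szn,fyu] -> 10 lines: ekuam udsl kjf ywy brmkt nrv szn fyu iamov dra
Final line 4: ywy

Answer: ywy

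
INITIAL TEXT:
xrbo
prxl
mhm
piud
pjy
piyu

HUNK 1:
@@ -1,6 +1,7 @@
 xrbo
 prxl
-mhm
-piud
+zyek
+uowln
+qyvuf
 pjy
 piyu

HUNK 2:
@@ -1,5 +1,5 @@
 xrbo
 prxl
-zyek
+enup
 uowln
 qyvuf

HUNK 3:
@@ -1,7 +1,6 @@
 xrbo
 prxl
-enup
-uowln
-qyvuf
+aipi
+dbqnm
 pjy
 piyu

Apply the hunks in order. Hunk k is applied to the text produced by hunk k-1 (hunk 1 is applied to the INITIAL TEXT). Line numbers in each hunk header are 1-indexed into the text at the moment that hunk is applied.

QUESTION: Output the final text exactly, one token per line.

Answer: xrbo
prxl
aipi
dbqnm
pjy
piyu

Derivation:
Hunk 1: at line 1 remove [mhm,piud] add [zyek,uowln,qyvuf] -> 7 lines: xrbo prxl zyek uowln qyvuf pjy piyu
Hunk 2: at line 1 remove [zyek] add [enup] -> 7 lines: xrbo prxl enup uowln qyvuf pjy piyu
Hunk 3: at line 1 remove [enup,uowln,qyvuf] add [aipi,dbqnm] -> 6 lines: xrbo prxl aipi dbqnm pjy piyu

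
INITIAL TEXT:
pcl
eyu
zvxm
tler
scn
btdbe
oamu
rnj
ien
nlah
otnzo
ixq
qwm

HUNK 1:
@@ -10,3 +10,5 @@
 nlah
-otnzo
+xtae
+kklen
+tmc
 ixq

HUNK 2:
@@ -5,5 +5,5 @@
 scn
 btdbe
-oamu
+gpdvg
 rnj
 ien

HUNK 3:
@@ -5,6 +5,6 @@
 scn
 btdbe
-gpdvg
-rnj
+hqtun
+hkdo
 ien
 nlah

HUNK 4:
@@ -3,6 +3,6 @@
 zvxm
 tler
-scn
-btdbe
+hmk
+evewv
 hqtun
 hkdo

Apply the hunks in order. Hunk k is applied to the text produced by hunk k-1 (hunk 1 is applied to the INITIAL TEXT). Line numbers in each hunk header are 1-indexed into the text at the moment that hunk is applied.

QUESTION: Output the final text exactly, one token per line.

Hunk 1: at line 10 remove [otnzo] add [xtae,kklen,tmc] -> 15 lines: pcl eyu zvxm tler scn btdbe oamu rnj ien nlah xtae kklen tmc ixq qwm
Hunk 2: at line 5 remove [oamu] add [gpdvg] -> 15 lines: pcl eyu zvxm tler scn btdbe gpdvg rnj ien nlah xtae kklen tmc ixq qwm
Hunk 3: at line 5 remove [gpdvg,rnj] add [hqtun,hkdo] -> 15 lines: pcl eyu zvxm tler scn btdbe hqtun hkdo ien nlah xtae kklen tmc ixq qwm
Hunk 4: at line 3 remove [scn,btdbe] add [hmk,evewv] -> 15 lines: pcl eyu zvxm tler hmk evewv hqtun hkdo ien nlah xtae kklen tmc ixq qwm

Answer: pcl
eyu
zvxm
tler
hmk
evewv
hqtun
hkdo
ien
nlah
xtae
kklen
tmc
ixq
qwm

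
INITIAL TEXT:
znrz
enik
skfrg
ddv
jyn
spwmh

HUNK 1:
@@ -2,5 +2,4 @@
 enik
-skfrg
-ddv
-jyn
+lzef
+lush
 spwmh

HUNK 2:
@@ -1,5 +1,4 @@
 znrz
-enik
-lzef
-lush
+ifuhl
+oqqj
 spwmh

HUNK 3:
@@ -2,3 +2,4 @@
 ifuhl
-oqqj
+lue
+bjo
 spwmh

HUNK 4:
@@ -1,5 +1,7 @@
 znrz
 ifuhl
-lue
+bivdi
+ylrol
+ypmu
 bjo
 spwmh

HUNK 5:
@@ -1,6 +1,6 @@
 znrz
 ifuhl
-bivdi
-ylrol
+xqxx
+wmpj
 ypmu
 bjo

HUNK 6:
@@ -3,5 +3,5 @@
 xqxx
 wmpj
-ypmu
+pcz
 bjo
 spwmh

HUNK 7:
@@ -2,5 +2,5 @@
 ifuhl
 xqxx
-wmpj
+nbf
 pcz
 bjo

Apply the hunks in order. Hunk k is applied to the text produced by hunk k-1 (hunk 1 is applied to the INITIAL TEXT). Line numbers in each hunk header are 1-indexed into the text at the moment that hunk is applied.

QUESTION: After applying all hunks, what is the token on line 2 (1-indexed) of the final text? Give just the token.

Answer: ifuhl

Derivation:
Hunk 1: at line 2 remove [skfrg,ddv,jyn] add [lzef,lush] -> 5 lines: znrz enik lzef lush spwmh
Hunk 2: at line 1 remove [enik,lzef,lush] add [ifuhl,oqqj] -> 4 lines: znrz ifuhl oqqj spwmh
Hunk 3: at line 2 remove [oqqj] add [lue,bjo] -> 5 lines: znrz ifuhl lue bjo spwmh
Hunk 4: at line 1 remove [lue] add [bivdi,ylrol,ypmu] -> 7 lines: znrz ifuhl bivdi ylrol ypmu bjo spwmh
Hunk 5: at line 1 remove [bivdi,ylrol] add [xqxx,wmpj] -> 7 lines: znrz ifuhl xqxx wmpj ypmu bjo spwmh
Hunk 6: at line 3 remove [ypmu] add [pcz] -> 7 lines: znrz ifuhl xqxx wmpj pcz bjo spwmh
Hunk 7: at line 2 remove [wmpj] add [nbf] -> 7 lines: znrz ifuhl xqxx nbf pcz bjo spwmh
Final line 2: ifuhl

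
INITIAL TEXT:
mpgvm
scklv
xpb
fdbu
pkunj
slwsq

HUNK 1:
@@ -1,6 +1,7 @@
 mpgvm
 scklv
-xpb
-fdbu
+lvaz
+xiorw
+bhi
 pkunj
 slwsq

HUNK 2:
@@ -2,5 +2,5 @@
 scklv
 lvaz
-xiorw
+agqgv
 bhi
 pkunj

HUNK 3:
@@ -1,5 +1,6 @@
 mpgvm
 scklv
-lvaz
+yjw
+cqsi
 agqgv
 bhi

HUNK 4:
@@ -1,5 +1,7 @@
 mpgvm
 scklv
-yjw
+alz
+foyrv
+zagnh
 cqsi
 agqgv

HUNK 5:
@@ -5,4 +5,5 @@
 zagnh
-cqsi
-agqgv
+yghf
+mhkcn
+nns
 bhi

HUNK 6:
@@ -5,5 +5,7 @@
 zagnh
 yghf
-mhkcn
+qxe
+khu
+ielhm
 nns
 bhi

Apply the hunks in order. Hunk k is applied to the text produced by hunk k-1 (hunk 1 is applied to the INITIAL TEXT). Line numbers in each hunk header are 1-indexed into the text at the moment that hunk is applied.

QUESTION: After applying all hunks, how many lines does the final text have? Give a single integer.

Answer: 13

Derivation:
Hunk 1: at line 1 remove [xpb,fdbu] add [lvaz,xiorw,bhi] -> 7 lines: mpgvm scklv lvaz xiorw bhi pkunj slwsq
Hunk 2: at line 2 remove [xiorw] add [agqgv] -> 7 lines: mpgvm scklv lvaz agqgv bhi pkunj slwsq
Hunk 3: at line 1 remove [lvaz] add [yjw,cqsi] -> 8 lines: mpgvm scklv yjw cqsi agqgv bhi pkunj slwsq
Hunk 4: at line 1 remove [yjw] add [alz,foyrv,zagnh] -> 10 lines: mpgvm scklv alz foyrv zagnh cqsi agqgv bhi pkunj slwsq
Hunk 5: at line 5 remove [cqsi,agqgv] add [yghf,mhkcn,nns] -> 11 lines: mpgvm scklv alz foyrv zagnh yghf mhkcn nns bhi pkunj slwsq
Hunk 6: at line 5 remove [mhkcn] add [qxe,khu,ielhm] -> 13 lines: mpgvm scklv alz foyrv zagnh yghf qxe khu ielhm nns bhi pkunj slwsq
Final line count: 13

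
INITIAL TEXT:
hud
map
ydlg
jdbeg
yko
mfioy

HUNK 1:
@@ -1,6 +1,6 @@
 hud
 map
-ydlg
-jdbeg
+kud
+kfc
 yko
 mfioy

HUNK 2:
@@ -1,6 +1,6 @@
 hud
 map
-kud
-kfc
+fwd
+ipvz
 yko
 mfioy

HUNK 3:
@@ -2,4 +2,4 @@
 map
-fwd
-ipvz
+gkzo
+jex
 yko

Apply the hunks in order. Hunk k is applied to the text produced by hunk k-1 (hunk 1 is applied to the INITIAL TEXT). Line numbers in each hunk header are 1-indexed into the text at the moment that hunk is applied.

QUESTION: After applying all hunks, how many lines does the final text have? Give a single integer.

Answer: 6

Derivation:
Hunk 1: at line 1 remove [ydlg,jdbeg] add [kud,kfc] -> 6 lines: hud map kud kfc yko mfioy
Hunk 2: at line 1 remove [kud,kfc] add [fwd,ipvz] -> 6 lines: hud map fwd ipvz yko mfioy
Hunk 3: at line 2 remove [fwd,ipvz] add [gkzo,jex] -> 6 lines: hud map gkzo jex yko mfioy
Final line count: 6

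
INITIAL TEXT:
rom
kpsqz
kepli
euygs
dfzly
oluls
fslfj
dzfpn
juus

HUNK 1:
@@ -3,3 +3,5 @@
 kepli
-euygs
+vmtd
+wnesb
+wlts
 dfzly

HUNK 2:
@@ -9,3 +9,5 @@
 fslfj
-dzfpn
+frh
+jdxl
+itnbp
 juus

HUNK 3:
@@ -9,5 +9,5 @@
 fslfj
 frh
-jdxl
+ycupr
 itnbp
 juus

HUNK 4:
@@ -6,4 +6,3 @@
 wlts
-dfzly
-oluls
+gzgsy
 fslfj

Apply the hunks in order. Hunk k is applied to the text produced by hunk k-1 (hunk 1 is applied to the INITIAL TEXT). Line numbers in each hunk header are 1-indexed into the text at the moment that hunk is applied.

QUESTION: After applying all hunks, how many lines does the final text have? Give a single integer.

Hunk 1: at line 3 remove [euygs] add [vmtd,wnesb,wlts] -> 11 lines: rom kpsqz kepli vmtd wnesb wlts dfzly oluls fslfj dzfpn juus
Hunk 2: at line 9 remove [dzfpn] add [frh,jdxl,itnbp] -> 13 lines: rom kpsqz kepli vmtd wnesb wlts dfzly oluls fslfj frh jdxl itnbp juus
Hunk 3: at line 9 remove [jdxl] add [ycupr] -> 13 lines: rom kpsqz kepli vmtd wnesb wlts dfzly oluls fslfj frh ycupr itnbp juus
Hunk 4: at line 6 remove [dfzly,oluls] add [gzgsy] -> 12 lines: rom kpsqz kepli vmtd wnesb wlts gzgsy fslfj frh ycupr itnbp juus
Final line count: 12

Answer: 12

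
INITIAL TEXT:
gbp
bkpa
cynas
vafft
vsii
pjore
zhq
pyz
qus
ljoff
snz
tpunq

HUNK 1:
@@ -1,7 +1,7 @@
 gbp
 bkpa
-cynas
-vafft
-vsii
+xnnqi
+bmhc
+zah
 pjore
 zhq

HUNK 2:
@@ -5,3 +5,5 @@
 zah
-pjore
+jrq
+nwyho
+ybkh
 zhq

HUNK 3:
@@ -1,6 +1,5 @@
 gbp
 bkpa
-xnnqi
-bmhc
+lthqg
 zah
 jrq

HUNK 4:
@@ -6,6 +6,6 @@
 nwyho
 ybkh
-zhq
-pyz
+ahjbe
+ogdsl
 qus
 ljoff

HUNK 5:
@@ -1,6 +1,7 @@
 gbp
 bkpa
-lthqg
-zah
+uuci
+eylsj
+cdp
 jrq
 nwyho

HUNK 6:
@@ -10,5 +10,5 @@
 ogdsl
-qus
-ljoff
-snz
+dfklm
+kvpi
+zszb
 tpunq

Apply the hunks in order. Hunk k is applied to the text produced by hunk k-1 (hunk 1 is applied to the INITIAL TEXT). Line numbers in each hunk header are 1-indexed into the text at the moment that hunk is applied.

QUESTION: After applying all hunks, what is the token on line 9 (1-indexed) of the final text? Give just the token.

Hunk 1: at line 1 remove [cynas,vafft,vsii] add [xnnqi,bmhc,zah] -> 12 lines: gbp bkpa xnnqi bmhc zah pjore zhq pyz qus ljoff snz tpunq
Hunk 2: at line 5 remove [pjore] add [jrq,nwyho,ybkh] -> 14 lines: gbp bkpa xnnqi bmhc zah jrq nwyho ybkh zhq pyz qus ljoff snz tpunq
Hunk 3: at line 1 remove [xnnqi,bmhc] add [lthqg] -> 13 lines: gbp bkpa lthqg zah jrq nwyho ybkh zhq pyz qus ljoff snz tpunq
Hunk 4: at line 6 remove [zhq,pyz] add [ahjbe,ogdsl] -> 13 lines: gbp bkpa lthqg zah jrq nwyho ybkh ahjbe ogdsl qus ljoff snz tpunq
Hunk 5: at line 1 remove [lthqg,zah] add [uuci,eylsj,cdp] -> 14 lines: gbp bkpa uuci eylsj cdp jrq nwyho ybkh ahjbe ogdsl qus ljoff snz tpunq
Hunk 6: at line 10 remove [qus,ljoff,snz] add [dfklm,kvpi,zszb] -> 14 lines: gbp bkpa uuci eylsj cdp jrq nwyho ybkh ahjbe ogdsl dfklm kvpi zszb tpunq
Final line 9: ahjbe

Answer: ahjbe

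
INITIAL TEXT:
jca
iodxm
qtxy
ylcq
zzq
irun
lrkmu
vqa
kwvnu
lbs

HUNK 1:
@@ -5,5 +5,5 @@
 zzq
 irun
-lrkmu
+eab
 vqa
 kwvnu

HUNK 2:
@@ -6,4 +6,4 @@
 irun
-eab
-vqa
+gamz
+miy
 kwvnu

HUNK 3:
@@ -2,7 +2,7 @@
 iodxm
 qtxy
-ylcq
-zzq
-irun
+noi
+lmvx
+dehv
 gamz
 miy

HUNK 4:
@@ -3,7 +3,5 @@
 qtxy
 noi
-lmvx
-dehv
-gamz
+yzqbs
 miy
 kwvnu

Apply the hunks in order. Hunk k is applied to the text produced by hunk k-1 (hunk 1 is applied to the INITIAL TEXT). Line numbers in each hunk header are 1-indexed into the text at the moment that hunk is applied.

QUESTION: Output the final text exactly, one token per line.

Answer: jca
iodxm
qtxy
noi
yzqbs
miy
kwvnu
lbs

Derivation:
Hunk 1: at line 5 remove [lrkmu] add [eab] -> 10 lines: jca iodxm qtxy ylcq zzq irun eab vqa kwvnu lbs
Hunk 2: at line 6 remove [eab,vqa] add [gamz,miy] -> 10 lines: jca iodxm qtxy ylcq zzq irun gamz miy kwvnu lbs
Hunk 3: at line 2 remove [ylcq,zzq,irun] add [noi,lmvx,dehv] -> 10 lines: jca iodxm qtxy noi lmvx dehv gamz miy kwvnu lbs
Hunk 4: at line 3 remove [lmvx,dehv,gamz] add [yzqbs] -> 8 lines: jca iodxm qtxy noi yzqbs miy kwvnu lbs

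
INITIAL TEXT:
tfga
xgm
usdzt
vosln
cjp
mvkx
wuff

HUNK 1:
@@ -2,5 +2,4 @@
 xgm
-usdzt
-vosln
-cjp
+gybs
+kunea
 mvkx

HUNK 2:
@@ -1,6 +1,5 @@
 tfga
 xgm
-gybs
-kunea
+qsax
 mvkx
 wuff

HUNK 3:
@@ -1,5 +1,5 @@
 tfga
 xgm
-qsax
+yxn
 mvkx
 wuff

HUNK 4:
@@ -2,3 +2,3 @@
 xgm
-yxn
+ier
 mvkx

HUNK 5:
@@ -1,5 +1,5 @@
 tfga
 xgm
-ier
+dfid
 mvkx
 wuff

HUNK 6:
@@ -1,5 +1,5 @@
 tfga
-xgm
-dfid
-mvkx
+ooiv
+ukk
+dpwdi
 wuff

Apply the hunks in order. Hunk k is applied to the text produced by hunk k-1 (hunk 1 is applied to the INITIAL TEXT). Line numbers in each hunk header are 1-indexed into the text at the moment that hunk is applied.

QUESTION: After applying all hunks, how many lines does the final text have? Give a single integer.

Hunk 1: at line 2 remove [usdzt,vosln,cjp] add [gybs,kunea] -> 6 lines: tfga xgm gybs kunea mvkx wuff
Hunk 2: at line 1 remove [gybs,kunea] add [qsax] -> 5 lines: tfga xgm qsax mvkx wuff
Hunk 3: at line 1 remove [qsax] add [yxn] -> 5 lines: tfga xgm yxn mvkx wuff
Hunk 4: at line 2 remove [yxn] add [ier] -> 5 lines: tfga xgm ier mvkx wuff
Hunk 5: at line 1 remove [ier] add [dfid] -> 5 lines: tfga xgm dfid mvkx wuff
Hunk 6: at line 1 remove [xgm,dfid,mvkx] add [ooiv,ukk,dpwdi] -> 5 lines: tfga ooiv ukk dpwdi wuff
Final line count: 5

Answer: 5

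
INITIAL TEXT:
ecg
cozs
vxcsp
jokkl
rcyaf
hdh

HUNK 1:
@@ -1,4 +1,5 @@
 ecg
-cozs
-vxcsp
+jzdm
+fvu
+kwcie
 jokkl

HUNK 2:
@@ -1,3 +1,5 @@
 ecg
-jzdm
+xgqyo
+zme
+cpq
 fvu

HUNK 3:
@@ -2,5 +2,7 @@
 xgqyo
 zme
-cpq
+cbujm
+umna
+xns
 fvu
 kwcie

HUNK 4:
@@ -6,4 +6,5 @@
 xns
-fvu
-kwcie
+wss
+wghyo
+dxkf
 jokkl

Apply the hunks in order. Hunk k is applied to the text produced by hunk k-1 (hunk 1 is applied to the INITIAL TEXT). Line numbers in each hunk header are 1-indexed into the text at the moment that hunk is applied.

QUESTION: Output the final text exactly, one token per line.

Answer: ecg
xgqyo
zme
cbujm
umna
xns
wss
wghyo
dxkf
jokkl
rcyaf
hdh

Derivation:
Hunk 1: at line 1 remove [cozs,vxcsp] add [jzdm,fvu,kwcie] -> 7 lines: ecg jzdm fvu kwcie jokkl rcyaf hdh
Hunk 2: at line 1 remove [jzdm] add [xgqyo,zme,cpq] -> 9 lines: ecg xgqyo zme cpq fvu kwcie jokkl rcyaf hdh
Hunk 3: at line 2 remove [cpq] add [cbujm,umna,xns] -> 11 lines: ecg xgqyo zme cbujm umna xns fvu kwcie jokkl rcyaf hdh
Hunk 4: at line 6 remove [fvu,kwcie] add [wss,wghyo,dxkf] -> 12 lines: ecg xgqyo zme cbujm umna xns wss wghyo dxkf jokkl rcyaf hdh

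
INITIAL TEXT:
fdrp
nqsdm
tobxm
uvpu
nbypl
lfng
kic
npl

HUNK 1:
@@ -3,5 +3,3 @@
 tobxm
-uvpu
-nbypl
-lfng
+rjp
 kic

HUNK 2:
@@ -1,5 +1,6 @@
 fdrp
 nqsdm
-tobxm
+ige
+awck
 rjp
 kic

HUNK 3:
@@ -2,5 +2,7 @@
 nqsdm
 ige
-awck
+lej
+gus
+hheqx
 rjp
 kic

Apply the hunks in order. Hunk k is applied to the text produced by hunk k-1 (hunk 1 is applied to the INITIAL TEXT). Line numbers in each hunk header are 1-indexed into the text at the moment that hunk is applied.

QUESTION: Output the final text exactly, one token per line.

Hunk 1: at line 3 remove [uvpu,nbypl,lfng] add [rjp] -> 6 lines: fdrp nqsdm tobxm rjp kic npl
Hunk 2: at line 1 remove [tobxm] add [ige,awck] -> 7 lines: fdrp nqsdm ige awck rjp kic npl
Hunk 3: at line 2 remove [awck] add [lej,gus,hheqx] -> 9 lines: fdrp nqsdm ige lej gus hheqx rjp kic npl

Answer: fdrp
nqsdm
ige
lej
gus
hheqx
rjp
kic
npl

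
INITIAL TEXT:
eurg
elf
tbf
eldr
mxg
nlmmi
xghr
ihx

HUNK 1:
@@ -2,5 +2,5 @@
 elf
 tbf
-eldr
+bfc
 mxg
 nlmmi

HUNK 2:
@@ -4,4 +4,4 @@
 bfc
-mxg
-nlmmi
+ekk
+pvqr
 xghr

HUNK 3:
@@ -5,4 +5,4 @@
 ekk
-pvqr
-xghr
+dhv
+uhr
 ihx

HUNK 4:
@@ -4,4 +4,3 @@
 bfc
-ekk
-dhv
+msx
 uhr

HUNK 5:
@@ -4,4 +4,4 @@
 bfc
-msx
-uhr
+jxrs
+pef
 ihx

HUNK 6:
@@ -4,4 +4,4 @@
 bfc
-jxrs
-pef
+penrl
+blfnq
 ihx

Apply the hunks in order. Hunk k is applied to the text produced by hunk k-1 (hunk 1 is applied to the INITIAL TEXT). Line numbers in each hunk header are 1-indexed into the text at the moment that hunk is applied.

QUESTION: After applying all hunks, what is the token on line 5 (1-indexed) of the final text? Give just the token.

Hunk 1: at line 2 remove [eldr] add [bfc] -> 8 lines: eurg elf tbf bfc mxg nlmmi xghr ihx
Hunk 2: at line 4 remove [mxg,nlmmi] add [ekk,pvqr] -> 8 lines: eurg elf tbf bfc ekk pvqr xghr ihx
Hunk 3: at line 5 remove [pvqr,xghr] add [dhv,uhr] -> 8 lines: eurg elf tbf bfc ekk dhv uhr ihx
Hunk 4: at line 4 remove [ekk,dhv] add [msx] -> 7 lines: eurg elf tbf bfc msx uhr ihx
Hunk 5: at line 4 remove [msx,uhr] add [jxrs,pef] -> 7 lines: eurg elf tbf bfc jxrs pef ihx
Hunk 6: at line 4 remove [jxrs,pef] add [penrl,blfnq] -> 7 lines: eurg elf tbf bfc penrl blfnq ihx
Final line 5: penrl

Answer: penrl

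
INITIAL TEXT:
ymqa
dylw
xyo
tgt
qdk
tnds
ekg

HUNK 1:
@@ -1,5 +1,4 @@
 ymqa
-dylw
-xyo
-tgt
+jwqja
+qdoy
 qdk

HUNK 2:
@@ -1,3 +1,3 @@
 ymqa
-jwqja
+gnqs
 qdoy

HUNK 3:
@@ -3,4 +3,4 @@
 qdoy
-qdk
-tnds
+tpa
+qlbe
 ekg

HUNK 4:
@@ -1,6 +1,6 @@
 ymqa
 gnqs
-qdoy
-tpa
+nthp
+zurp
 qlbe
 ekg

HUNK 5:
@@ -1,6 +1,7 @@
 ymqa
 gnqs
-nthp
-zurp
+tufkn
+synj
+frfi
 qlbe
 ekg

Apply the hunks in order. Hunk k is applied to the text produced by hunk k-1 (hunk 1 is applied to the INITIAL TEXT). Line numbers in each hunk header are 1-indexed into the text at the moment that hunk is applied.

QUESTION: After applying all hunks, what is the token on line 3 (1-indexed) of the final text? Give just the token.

Answer: tufkn

Derivation:
Hunk 1: at line 1 remove [dylw,xyo,tgt] add [jwqja,qdoy] -> 6 lines: ymqa jwqja qdoy qdk tnds ekg
Hunk 2: at line 1 remove [jwqja] add [gnqs] -> 6 lines: ymqa gnqs qdoy qdk tnds ekg
Hunk 3: at line 3 remove [qdk,tnds] add [tpa,qlbe] -> 6 lines: ymqa gnqs qdoy tpa qlbe ekg
Hunk 4: at line 1 remove [qdoy,tpa] add [nthp,zurp] -> 6 lines: ymqa gnqs nthp zurp qlbe ekg
Hunk 5: at line 1 remove [nthp,zurp] add [tufkn,synj,frfi] -> 7 lines: ymqa gnqs tufkn synj frfi qlbe ekg
Final line 3: tufkn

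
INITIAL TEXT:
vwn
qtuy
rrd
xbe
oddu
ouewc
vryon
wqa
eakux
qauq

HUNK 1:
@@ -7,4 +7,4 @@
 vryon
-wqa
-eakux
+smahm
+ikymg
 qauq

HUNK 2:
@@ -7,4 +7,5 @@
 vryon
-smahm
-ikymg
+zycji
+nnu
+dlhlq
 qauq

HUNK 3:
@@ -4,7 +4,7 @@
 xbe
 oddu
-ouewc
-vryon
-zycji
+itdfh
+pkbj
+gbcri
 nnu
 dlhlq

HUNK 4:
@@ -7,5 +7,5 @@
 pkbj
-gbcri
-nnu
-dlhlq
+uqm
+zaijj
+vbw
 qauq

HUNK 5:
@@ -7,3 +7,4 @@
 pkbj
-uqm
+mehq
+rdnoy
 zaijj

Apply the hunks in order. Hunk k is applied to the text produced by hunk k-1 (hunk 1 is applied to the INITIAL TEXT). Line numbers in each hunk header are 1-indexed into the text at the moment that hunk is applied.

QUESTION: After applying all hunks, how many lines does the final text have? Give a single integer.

Hunk 1: at line 7 remove [wqa,eakux] add [smahm,ikymg] -> 10 lines: vwn qtuy rrd xbe oddu ouewc vryon smahm ikymg qauq
Hunk 2: at line 7 remove [smahm,ikymg] add [zycji,nnu,dlhlq] -> 11 lines: vwn qtuy rrd xbe oddu ouewc vryon zycji nnu dlhlq qauq
Hunk 3: at line 4 remove [ouewc,vryon,zycji] add [itdfh,pkbj,gbcri] -> 11 lines: vwn qtuy rrd xbe oddu itdfh pkbj gbcri nnu dlhlq qauq
Hunk 4: at line 7 remove [gbcri,nnu,dlhlq] add [uqm,zaijj,vbw] -> 11 lines: vwn qtuy rrd xbe oddu itdfh pkbj uqm zaijj vbw qauq
Hunk 5: at line 7 remove [uqm] add [mehq,rdnoy] -> 12 lines: vwn qtuy rrd xbe oddu itdfh pkbj mehq rdnoy zaijj vbw qauq
Final line count: 12

Answer: 12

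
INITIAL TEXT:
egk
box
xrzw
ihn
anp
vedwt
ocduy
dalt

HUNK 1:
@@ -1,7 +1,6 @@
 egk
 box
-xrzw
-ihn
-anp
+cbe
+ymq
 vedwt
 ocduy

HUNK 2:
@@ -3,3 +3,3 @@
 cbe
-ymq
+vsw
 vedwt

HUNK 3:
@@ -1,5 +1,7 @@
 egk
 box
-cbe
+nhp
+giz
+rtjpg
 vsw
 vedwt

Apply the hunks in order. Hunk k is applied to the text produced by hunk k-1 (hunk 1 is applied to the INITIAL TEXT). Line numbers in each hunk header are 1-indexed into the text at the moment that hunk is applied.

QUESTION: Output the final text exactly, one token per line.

Hunk 1: at line 1 remove [xrzw,ihn,anp] add [cbe,ymq] -> 7 lines: egk box cbe ymq vedwt ocduy dalt
Hunk 2: at line 3 remove [ymq] add [vsw] -> 7 lines: egk box cbe vsw vedwt ocduy dalt
Hunk 3: at line 1 remove [cbe] add [nhp,giz,rtjpg] -> 9 lines: egk box nhp giz rtjpg vsw vedwt ocduy dalt

Answer: egk
box
nhp
giz
rtjpg
vsw
vedwt
ocduy
dalt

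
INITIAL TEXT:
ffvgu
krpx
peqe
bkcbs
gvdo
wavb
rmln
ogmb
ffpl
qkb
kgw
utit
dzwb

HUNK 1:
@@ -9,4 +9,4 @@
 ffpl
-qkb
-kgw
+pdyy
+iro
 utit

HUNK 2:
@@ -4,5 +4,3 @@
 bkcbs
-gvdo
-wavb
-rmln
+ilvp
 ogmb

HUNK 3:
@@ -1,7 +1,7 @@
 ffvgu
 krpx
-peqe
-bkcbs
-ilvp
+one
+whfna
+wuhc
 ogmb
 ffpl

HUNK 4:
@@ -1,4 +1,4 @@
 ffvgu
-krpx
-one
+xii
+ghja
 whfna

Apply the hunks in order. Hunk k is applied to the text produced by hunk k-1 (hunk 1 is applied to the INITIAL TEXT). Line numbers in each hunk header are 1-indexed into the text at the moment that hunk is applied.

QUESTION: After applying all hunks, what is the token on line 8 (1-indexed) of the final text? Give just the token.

Answer: pdyy

Derivation:
Hunk 1: at line 9 remove [qkb,kgw] add [pdyy,iro] -> 13 lines: ffvgu krpx peqe bkcbs gvdo wavb rmln ogmb ffpl pdyy iro utit dzwb
Hunk 2: at line 4 remove [gvdo,wavb,rmln] add [ilvp] -> 11 lines: ffvgu krpx peqe bkcbs ilvp ogmb ffpl pdyy iro utit dzwb
Hunk 3: at line 1 remove [peqe,bkcbs,ilvp] add [one,whfna,wuhc] -> 11 lines: ffvgu krpx one whfna wuhc ogmb ffpl pdyy iro utit dzwb
Hunk 4: at line 1 remove [krpx,one] add [xii,ghja] -> 11 lines: ffvgu xii ghja whfna wuhc ogmb ffpl pdyy iro utit dzwb
Final line 8: pdyy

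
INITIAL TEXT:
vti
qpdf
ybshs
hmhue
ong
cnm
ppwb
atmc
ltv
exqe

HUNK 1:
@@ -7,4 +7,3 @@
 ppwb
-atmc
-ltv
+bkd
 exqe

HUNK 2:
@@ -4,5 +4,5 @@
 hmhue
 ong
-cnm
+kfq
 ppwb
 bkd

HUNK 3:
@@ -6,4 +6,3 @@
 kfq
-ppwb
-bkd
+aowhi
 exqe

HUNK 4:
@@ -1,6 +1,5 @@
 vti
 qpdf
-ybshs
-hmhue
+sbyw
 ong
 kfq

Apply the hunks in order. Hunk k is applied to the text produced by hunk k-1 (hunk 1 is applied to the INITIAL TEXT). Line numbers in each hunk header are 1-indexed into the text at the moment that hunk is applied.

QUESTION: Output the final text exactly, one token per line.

Answer: vti
qpdf
sbyw
ong
kfq
aowhi
exqe

Derivation:
Hunk 1: at line 7 remove [atmc,ltv] add [bkd] -> 9 lines: vti qpdf ybshs hmhue ong cnm ppwb bkd exqe
Hunk 2: at line 4 remove [cnm] add [kfq] -> 9 lines: vti qpdf ybshs hmhue ong kfq ppwb bkd exqe
Hunk 3: at line 6 remove [ppwb,bkd] add [aowhi] -> 8 lines: vti qpdf ybshs hmhue ong kfq aowhi exqe
Hunk 4: at line 1 remove [ybshs,hmhue] add [sbyw] -> 7 lines: vti qpdf sbyw ong kfq aowhi exqe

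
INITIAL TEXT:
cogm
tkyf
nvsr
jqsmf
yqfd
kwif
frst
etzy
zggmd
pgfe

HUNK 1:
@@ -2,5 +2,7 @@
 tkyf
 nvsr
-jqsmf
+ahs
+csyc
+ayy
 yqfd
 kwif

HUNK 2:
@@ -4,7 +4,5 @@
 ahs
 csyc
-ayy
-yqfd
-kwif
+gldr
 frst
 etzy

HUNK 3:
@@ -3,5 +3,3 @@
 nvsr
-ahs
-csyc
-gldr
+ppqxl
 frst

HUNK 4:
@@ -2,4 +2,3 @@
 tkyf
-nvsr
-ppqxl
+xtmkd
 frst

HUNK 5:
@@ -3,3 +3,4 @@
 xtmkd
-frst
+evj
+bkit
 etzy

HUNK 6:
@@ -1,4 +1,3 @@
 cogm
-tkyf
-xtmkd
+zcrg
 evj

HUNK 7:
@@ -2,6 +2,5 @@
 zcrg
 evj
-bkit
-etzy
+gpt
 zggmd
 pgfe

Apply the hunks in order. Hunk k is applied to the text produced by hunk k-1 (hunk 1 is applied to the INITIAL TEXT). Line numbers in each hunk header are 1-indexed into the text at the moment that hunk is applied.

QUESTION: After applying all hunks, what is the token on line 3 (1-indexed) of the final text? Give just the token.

Hunk 1: at line 2 remove [jqsmf] add [ahs,csyc,ayy] -> 12 lines: cogm tkyf nvsr ahs csyc ayy yqfd kwif frst etzy zggmd pgfe
Hunk 2: at line 4 remove [ayy,yqfd,kwif] add [gldr] -> 10 lines: cogm tkyf nvsr ahs csyc gldr frst etzy zggmd pgfe
Hunk 3: at line 3 remove [ahs,csyc,gldr] add [ppqxl] -> 8 lines: cogm tkyf nvsr ppqxl frst etzy zggmd pgfe
Hunk 4: at line 2 remove [nvsr,ppqxl] add [xtmkd] -> 7 lines: cogm tkyf xtmkd frst etzy zggmd pgfe
Hunk 5: at line 3 remove [frst] add [evj,bkit] -> 8 lines: cogm tkyf xtmkd evj bkit etzy zggmd pgfe
Hunk 6: at line 1 remove [tkyf,xtmkd] add [zcrg] -> 7 lines: cogm zcrg evj bkit etzy zggmd pgfe
Hunk 7: at line 2 remove [bkit,etzy] add [gpt] -> 6 lines: cogm zcrg evj gpt zggmd pgfe
Final line 3: evj

Answer: evj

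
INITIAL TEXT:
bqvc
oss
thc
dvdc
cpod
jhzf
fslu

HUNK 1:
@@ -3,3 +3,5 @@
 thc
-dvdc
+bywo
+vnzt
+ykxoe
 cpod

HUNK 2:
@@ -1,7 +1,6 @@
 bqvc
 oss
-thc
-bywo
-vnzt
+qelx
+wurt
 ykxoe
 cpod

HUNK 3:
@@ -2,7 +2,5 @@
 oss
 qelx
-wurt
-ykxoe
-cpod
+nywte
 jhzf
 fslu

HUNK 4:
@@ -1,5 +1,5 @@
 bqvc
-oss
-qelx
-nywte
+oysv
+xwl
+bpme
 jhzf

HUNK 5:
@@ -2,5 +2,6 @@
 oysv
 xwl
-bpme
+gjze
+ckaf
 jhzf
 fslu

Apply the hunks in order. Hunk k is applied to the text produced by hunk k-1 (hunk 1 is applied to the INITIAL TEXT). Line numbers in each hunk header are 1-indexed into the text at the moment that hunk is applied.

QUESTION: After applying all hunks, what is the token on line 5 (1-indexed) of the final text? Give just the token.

Hunk 1: at line 3 remove [dvdc] add [bywo,vnzt,ykxoe] -> 9 lines: bqvc oss thc bywo vnzt ykxoe cpod jhzf fslu
Hunk 2: at line 1 remove [thc,bywo,vnzt] add [qelx,wurt] -> 8 lines: bqvc oss qelx wurt ykxoe cpod jhzf fslu
Hunk 3: at line 2 remove [wurt,ykxoe,cpod] add [nywte] -> 6 lines: bqvc oss qelx nywte jhzf fslu
Hunk 4: at line 1 remove [oss,qelx,nywte] add [oysv,xwl,bpme] -> 6 lines: bqvc oysv xwl bpme jhzf fslu
Hunk 5: at line 2 remove [bpme] add [gjze,ckaf] -> 7 lines: bqvc oysv xwl gjze ckaf jhzf fslu
Final line 5: ckaf

Answer: ckaf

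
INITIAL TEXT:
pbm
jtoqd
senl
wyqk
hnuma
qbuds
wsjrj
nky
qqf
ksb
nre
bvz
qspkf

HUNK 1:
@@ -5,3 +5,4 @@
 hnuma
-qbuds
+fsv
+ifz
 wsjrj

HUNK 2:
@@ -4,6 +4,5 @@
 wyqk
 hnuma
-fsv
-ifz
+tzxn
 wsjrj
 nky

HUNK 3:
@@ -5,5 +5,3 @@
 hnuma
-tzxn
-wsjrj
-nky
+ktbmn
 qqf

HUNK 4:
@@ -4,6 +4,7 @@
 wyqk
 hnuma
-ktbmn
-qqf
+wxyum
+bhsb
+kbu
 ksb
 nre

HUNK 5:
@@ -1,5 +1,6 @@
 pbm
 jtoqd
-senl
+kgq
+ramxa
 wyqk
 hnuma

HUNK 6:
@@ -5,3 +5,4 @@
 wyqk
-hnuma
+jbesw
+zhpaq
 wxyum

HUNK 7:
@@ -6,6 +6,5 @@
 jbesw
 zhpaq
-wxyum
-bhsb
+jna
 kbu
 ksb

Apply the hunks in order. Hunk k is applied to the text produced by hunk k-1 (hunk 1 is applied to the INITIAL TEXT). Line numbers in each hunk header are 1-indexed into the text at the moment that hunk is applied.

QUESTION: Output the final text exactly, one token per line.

Hunk 1: at line 5 remove [qbuds] add [fsv,ifz] -> 14 lines: pbm jtoqd senl wyqk hnuma fsv ifz wsjrj nky qqf ksb nre bvz qspkf
Hunk 2: at line 4 remove [fsv,ifz] add [tzxn] -> 13 lines: pbm jtoqd senl wyqk hnuma tzxn wsjrj nky qqf ksb nre bvz qspkf
Hunk 3: at line 5 remove [tzxn,wsjrj,nky] add [ktbmn] -> 11 lines: pbm jtoqd senl wyqk hnuma ktbmn qqf ksb nre bvz qspkf
Hunk 4: at line 4 remove [ktbmn,qqf] add [wxyum,bhsb,kbu] -> 12 lines: pbm jtoqd senl wyqk hnuma wxyum bhsb kbu ksb nre bvz qspkf
Hunk 5: at line 1 remove [senl] add [kgq,ramxa] -> 13 lines: pbm jtoqd kgq ramxa wyqk hnuma wxyum bhsb kbu ksb nre bvz qspkf
Hunk 6: at line 5 remove [hnuma] add [jbesw,zhpaq] -> 14 lines: pbm jtoqd kgq ramxa wyqk jbesw zhpaq wxyum bhsb kbu ksb nre bvz qspkf
Hunk 7: at line 6 remove [wxyum,bhsb] add [jna] -> 13 lines: pbm jtoqd kgq ramxa wyqk jbesw zhpaq jna kbu ksb nre bvz qspkf

Answer: pbm
jtoqd
kgq
ramxa
wyqk
jbesw
zhpaq
jna
kbu
ksb
nre
bvz
qspkf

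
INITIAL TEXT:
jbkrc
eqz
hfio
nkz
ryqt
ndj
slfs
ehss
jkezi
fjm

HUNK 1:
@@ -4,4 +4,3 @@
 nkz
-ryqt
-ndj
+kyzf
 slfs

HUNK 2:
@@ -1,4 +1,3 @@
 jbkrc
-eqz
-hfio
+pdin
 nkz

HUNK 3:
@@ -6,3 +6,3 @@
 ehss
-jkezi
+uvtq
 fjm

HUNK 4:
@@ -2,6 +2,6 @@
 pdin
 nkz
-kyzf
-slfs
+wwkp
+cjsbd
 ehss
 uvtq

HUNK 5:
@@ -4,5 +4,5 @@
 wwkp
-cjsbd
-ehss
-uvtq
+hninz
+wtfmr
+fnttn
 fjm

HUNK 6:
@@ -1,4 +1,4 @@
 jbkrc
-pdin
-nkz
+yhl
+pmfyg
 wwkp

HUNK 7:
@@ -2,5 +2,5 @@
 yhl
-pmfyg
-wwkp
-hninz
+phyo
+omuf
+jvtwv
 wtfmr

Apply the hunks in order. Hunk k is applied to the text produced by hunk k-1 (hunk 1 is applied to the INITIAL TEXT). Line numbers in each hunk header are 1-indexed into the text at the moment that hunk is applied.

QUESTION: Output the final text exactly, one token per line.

Answer: jbkrc
yhl
phyo
omuf
jvtwv
wtfmr
fnttn
fjm

Derivation:
Hunk 1: at line 4 remove [ryqt,ndj] add [kyzf] -> 9 lines: jbkrc eqz hfio nkz kyzf slfs ehss jkezi fjm
Hunk 2: at line 1 remove [eqz,hfio] add [pdin] -> 8 lines: jbkrc pdin nkz kyzf slfs ehss jkezi fjm
Hunk 3: at line 6 remove [jkezi] add [uvtq] -> 8 lines: jbkrc pdin nkz kyzf slfs ehss uvtq fjm
Hunk 4: at line 2 remove [kyzf,slfs] add [wwkp,cjsbd] -> 8 lines: jbkrc pdin nkz wwkp cjsbd ehss uvtq fjm
Hunk 5: at line 4 remove [cjsbd,ehss,uvtq] add [hninz,wtfmr,fnttn] -> 8 lines: jbkrc pdin nkz wwkp hninz wtfmr fnttn fjm
Hunk 6: at line 1 remove [pdin,nkz] add [yhl,pmfyg] -> 8 lines: jbkrc yhl pmfyg wwkp hninz wtfmr fnttn fjm
Hunk 7: at line 2 remove [pmfyg,wwkp,hninz] add [phyo,omuf,jvtwv] -> 8 lines: jbkrc yhl phyo omuf jvtwv wtfmr fnttn fjm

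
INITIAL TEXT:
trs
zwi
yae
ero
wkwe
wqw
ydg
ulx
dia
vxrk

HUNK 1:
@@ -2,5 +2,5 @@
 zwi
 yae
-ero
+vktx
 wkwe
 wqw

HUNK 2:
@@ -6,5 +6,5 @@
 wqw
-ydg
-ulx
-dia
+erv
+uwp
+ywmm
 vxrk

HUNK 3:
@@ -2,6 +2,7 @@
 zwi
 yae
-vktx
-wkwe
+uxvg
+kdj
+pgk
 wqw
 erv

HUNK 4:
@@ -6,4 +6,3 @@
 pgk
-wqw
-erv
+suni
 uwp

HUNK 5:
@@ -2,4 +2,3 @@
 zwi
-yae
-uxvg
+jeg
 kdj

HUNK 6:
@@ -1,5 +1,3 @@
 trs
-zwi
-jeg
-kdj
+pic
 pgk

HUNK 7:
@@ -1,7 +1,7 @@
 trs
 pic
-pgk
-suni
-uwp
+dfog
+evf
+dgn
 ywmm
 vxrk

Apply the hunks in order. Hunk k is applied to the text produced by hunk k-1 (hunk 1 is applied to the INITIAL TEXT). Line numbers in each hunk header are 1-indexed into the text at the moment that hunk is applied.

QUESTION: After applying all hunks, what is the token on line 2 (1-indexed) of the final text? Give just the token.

Hunk 1: at line 2 remove [ero] add [vktx] -> 10 lines: trs zwi yae vktx wkwe wqw ydg ulx dia vxrk
Hunk 2: at line 6 remove [ydg,ulx,dia] add [erv,uwp,ywmm] -> 10 lines: trs zwi yae vktx wkwe wqw erv uwp ywmm vxrk
Hunk 3: at line 2 remove [vktx,wkwe] add [uxvg,kdj,pgk] -> 11 lines: trs zwi yae uxvg kdj pgk wqw erv uwp ywmm vxrk
Hunk 4: at line 6 remove [wqw,erv] add [suni] -> 10 lines: trs zwi yae uxvg kdj pgk suni uwp ywmm vxrk
Hunk 5: at line 2 remove [yae,uxvg] add [jeg] -> 9 lines: trs zwi jeg kdj pgk suni uwp ywmm vxrk
Hunk 6: at line 1 remove [zwi,jeg,kdj] add [pic] -> 7 lines: trs pic pgk suni uwp ywmm vxrk
Hunk 7: at line 1 remove [pgk,suni,uwp] add [dfog,evf,dgn] -> 7 lines: trs pic dfog evf dgn ywmm vxrk
Final line 2: pic

Answer: pic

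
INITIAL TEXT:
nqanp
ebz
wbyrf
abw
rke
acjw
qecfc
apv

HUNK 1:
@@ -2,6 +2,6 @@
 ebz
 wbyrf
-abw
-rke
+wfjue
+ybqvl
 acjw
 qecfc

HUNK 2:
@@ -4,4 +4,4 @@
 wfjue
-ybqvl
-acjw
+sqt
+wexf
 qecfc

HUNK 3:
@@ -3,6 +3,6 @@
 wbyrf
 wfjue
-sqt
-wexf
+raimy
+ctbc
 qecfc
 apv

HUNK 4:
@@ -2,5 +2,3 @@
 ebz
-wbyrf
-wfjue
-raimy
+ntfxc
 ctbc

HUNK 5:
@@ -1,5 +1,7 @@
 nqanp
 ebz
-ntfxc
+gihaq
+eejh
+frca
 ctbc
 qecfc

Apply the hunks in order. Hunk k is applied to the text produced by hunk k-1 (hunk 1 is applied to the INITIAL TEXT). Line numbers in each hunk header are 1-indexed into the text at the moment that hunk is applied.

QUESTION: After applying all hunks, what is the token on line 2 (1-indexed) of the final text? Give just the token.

Hunk 1: at line 2 remove [abw,rke] add [wfjue,ybqvl] -> 8 lines: nqanp ebz wbyrf wfjue ybqvl acjw qecfc apv
Hunk 2: at line 4 remove [ybqvl,acjw] add [sqt,wexf] -> 8 lines: nqanp ebz wbyrf wfjue sqt wexf qecfc apv
Hunk 3: at line 3 remove [sqt,wexf] add [raimy,ctbc] -> 8 lines: nqanp ebz wbyrf wfjue raimy ctbc qecfc apv
Hunk 4: at line 2 remove [wbyrf,wfjue,raimy] add [ntfxc] -> 6 lines: nqanp ebz ntfxc ctbc qecfc apv
Hunk 5: at line 1 remove [ntfxc] add [gihaq,eejh,frca] -> 8 lines: nqanp ebz gihaq eejh frca ctbc qecfc apv
Final line 2: ebz

Answer: ebz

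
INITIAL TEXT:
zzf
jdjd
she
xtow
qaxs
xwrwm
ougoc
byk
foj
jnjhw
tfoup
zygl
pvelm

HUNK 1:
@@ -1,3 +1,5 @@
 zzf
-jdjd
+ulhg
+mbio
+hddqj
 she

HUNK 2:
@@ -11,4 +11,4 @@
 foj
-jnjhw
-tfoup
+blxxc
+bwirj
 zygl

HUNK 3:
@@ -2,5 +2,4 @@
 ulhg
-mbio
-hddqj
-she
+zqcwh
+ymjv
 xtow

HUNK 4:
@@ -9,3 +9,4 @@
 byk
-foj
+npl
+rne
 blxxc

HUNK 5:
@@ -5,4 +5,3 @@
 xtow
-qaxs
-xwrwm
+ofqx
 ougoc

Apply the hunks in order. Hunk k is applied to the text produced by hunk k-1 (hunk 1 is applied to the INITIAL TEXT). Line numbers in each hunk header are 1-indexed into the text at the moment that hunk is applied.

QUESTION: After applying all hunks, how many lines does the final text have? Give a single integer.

Answer: 14

Derivation:
Hunk 1: at line 1 remove [jdjd] add [ulhg,mbio,hddqj] -> 15 lines: zzf ulhg mbio hddqj she xtow qaxs xwrwm ougoc byk foj jnjhw tfoup zygl pvelm
Hunk 2: at line 11 remove [jnjhw,tfoup] add [blxxc,bwirj] -> 15 lines: zzf ulhg mbio hddqj she xtow qaxs xwrwm ougoc byk foj blxxc bwirj zygl pvelm
Hunk 3: at line 2 remove [mbio,hddqj,she] add [zqcwh,ymjv] -> 14 lines: zzf ulhg zqcwh ymjv xtow qaxs xwrwm ougoc byk foj blxxc bwirj zygl pvelm
Hunk 4: at line 9 remove [foj] add [npl,rne] -> 15 lines: zzf ulhg zqcwh ymjv xtow qaxs xwrwm ougoc byk npl rne blxxc bwirj zygl pvelm
Hunk 5: at line 5 remove [qaxs,xwrwm] add [ofqx] -> 14 lines: zzf ulhg zqcwh ymjv xtow ofqx ougoc byk npl rne blxxc bwirj zygl pvelm
Final line count: 14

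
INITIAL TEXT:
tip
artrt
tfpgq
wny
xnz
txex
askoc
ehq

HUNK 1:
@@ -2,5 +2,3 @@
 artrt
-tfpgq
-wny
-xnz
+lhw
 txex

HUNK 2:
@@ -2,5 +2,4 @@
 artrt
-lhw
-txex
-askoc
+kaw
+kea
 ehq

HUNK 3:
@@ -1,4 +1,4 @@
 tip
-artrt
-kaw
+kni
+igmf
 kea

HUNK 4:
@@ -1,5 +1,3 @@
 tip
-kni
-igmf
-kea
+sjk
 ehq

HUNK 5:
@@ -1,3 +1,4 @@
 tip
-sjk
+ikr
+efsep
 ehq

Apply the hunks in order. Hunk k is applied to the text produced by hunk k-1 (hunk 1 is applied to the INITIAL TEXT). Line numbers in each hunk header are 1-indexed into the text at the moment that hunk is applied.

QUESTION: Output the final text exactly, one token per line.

Hunk 1: at line 2 remove [tfpgq,wny,xnz] add [lhw] -> 6 lines: tip artrt lhw txex askoc ehq
Hunk 2: at line 2 remove [lhw,txex,askoc] add [kaw,kea] -> 5 lines: tip artrt kaw kea ehq
Hunk 3: at line 1 remove [artrt,kaw] add [kni,igmf] -> 5 lines: tip kni igmf kea ehq
Hunk 4: at line 1 remove [kni,igmf,kea] add [sjk] -> 3 lines: tip sjk ehq
Hunk 5: at line 1 remove [sjk] add [ikr,efsep] -> 4 lines: tip ikr efsep ehq

Answer: tip
ikr
efsep
ehq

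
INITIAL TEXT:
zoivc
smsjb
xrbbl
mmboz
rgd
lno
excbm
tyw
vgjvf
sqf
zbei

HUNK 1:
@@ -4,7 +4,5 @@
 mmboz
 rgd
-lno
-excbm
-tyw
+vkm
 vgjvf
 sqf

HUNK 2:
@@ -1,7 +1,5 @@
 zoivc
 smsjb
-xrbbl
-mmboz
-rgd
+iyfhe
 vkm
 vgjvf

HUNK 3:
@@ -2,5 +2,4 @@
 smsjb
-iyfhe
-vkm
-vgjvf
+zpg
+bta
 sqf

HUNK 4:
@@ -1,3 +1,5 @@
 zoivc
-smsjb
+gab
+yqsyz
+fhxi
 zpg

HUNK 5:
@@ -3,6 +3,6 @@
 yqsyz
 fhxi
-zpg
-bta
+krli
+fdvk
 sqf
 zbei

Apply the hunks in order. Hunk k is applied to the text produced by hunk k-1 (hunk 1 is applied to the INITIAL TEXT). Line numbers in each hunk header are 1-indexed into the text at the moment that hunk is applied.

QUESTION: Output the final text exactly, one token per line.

Answer: zoivc
gab
yqsyz
fhxi
krli
fdvk
sqf
zbei

Derivation:
Hunk 1: at line 4 remove [lno,excbm,tyw] add [vkm] -> 9 lines: zoivc smsjb xrbbl mmboz rgd vkm vgjvf sqf zbei
Hunk 2: at line 1 remove [xrbbl,mmboz,rgd] add [iyfhe] -> 7 lines: zoivc smsjb iyfhe vkm vgjvf sqf zbei
Hunk 3: at line 2 remove [iyfhe,vkm,vgjvf] add [zpg,bta] -> 6 lines: zoivc smsjb zpg bta sqf zbei
Hunk 4: at line 1 remove [smsjb] add [gab,yqsyz,fhxi] -> 8 lines: zoivc gab yqsyz fhxi zpg bta sqf zbei
Hunk 5: at line 3 remove [zpg,bta] add [krli,fdvk] -> 8 lines: zoivc gab yqsyz fhxi krli fdvk sqf zbei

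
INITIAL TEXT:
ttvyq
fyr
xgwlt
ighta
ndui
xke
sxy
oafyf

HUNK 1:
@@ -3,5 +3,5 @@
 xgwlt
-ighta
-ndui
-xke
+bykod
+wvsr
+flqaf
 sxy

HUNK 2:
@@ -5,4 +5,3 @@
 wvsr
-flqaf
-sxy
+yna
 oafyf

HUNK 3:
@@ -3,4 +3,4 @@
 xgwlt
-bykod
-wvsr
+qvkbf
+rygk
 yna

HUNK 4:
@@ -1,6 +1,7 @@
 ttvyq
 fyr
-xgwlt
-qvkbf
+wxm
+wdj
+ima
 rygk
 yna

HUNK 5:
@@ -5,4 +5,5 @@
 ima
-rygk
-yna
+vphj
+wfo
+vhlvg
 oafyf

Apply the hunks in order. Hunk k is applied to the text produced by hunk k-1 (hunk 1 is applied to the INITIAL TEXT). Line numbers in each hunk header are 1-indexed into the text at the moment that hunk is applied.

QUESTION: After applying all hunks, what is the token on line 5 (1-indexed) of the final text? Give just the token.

Answer: ima

Derivation:
Hunk 1: at line 3 remove [ighta,ndui,xke] add [bykod,wvsr,flqaf] -> 8 lines: ttvyq fyr xgwlt bykod wvsr flqaf sxy oafyf
Hunk 2: at line 5 remove [flqaf,sxy] add [yna] -> 7 lines: ttvyq fyr xgwlt bykod wvsr yna oafyf
Hunk 3: at line 3 remove [bykod,wvsr] add [qvkbf,rygk] -> 7 lines: ttvyq fyr xgwlt qvkbf rygk yna oafyf
Hunk 4: at line 1 remove [xgwlt,qvkbf] add [wxm,wdj,ima] -> 8 lines: ttvyq fyr wxm wdj ima rygk yna oafyf
Hunk 5: at line 5 remove [rygk,yna] add [vphj,wfo,vhlvg] -> 9 lines: ttvyq fyr wxm wdj ima vphj wfo vhlvg oafyf
Final line 5: ima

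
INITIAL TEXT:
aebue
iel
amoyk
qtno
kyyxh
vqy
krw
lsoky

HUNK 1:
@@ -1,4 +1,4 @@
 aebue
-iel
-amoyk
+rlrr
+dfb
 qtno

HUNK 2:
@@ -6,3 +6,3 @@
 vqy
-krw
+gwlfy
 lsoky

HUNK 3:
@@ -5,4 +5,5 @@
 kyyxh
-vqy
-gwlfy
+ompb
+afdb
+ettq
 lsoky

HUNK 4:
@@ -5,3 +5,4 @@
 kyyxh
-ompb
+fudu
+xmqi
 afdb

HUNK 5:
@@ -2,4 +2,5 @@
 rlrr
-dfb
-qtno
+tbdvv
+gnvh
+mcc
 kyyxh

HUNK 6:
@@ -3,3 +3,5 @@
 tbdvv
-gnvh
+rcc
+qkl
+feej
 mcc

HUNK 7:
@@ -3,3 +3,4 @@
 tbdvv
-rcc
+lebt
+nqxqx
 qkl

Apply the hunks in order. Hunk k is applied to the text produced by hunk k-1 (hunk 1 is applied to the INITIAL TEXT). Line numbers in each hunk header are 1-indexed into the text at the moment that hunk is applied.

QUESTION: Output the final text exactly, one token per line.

Hunk 1: at line 1 remove [iel,amoyk] add [rlrr,dfb] -> 8 lines: aebue rlrr dfb qtno kyyxh vqy krw lsoky
Hunk 2: at line 6 remove [krw] add [gwlfy] -> 8 lines: aebue rlrr dfb qtno kyyxh vqy gwlfy lsoky
Hunk 3: at line 5 remove [vqy,gwlfy] add [ompb,afdb,ettq] -> 9 lines: aebue rlrr dfb qtno kyyxh ompb afdb ettq lsoky
Hunk 4: at line 5 remove [ompb] add [fudu,xmqi] -> 10 lines: aebue rlrr dfb qtno kyyxh fudu xmqi afdb ettq lsoky
Hunk 5: at line 2 remove [dfb,qtno] add [tbdvv,gnvh,mcc] -> 11 lines: aebue rlrr tbdvv gnvh mcc kyyxh fudu xmqi afdb ettq lsoky
Hunk 6: at line 3 remove [gnvh] add [rcc,qkl,feej] -> 13 lines: aebue rlrr tbdvv rcc qkl feej mcc kyyxh fudu xmqi afdb ettq lsoky
Hunk 7: at line 3 remove [rcc] add [lebt,nqxqx] -> 14 lines: aebue rlrr tbdvv lebt nqxqx qkl feej mcc kyyxh fudu xmqi afdb ettq lsoky

Answer: aebue
rlrr
tbdvv
lebt
nqxqx
qkl
feej
mcc
kyyxh
fudu
xmqi
afdb
ettq
lsoky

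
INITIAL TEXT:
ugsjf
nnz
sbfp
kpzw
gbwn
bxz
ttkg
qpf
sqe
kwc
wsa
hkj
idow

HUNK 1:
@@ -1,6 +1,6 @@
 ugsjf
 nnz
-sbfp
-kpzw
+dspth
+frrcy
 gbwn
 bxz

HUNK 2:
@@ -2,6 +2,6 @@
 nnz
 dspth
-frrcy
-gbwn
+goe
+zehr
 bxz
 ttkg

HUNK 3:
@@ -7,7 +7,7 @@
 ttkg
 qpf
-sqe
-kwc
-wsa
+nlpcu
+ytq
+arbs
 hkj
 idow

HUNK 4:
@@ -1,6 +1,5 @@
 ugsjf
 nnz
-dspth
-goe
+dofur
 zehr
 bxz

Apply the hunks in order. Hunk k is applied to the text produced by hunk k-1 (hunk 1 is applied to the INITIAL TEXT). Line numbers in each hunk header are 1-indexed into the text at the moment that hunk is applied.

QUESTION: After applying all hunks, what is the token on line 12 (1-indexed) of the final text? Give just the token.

Answer: idow

Derivation:
Hunk 1: at line 1 remove [sbfp,kpzw] add [dspth,frrcy] -> 13 lines: ugsjf nnz dspth frrcy gbwn bxz ttkg qpf sqe kwc wsa hkj idow
Hunk 2: at line 2 remove [frrcy,gbwn] add [goe,zehr] -> 13 lines: ugsjf nnz dspth goe zehr bxz ttkg qpf sqe kwc wsa hkj idow
Hunk 3: at line 7 remove [sqe,kwc,wsa] add [nlpcu,ytq,arbs] -> 13 lines: ugsjf nnz dspth goe zehr bxz ttkg qpf nlpcu ytq arbs hkj idow
Hunk 4: at line 1 remove [dspth,goe] add [dofur] -> 12 lines: ugsjf nnz dofur zehr bxz ttkg qpf nlpcu ytq arbs hkj idow
Final line 12: idow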